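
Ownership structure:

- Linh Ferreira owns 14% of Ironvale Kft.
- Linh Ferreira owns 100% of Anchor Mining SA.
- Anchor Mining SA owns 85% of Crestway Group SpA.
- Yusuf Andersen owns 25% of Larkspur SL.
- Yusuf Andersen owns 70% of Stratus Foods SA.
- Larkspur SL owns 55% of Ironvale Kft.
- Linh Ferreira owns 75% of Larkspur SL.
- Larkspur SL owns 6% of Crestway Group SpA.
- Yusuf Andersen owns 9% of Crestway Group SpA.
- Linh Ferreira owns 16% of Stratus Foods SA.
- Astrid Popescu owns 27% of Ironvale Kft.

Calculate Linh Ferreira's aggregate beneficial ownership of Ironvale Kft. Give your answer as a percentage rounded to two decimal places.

Linh reaches Ironvale along 2 paths.
Via Larkspur: 75% × 55% = 41.25%.
Direct stake: 14% = 14%.
Total: 41.25% + 14% = 55.25%.

55.25%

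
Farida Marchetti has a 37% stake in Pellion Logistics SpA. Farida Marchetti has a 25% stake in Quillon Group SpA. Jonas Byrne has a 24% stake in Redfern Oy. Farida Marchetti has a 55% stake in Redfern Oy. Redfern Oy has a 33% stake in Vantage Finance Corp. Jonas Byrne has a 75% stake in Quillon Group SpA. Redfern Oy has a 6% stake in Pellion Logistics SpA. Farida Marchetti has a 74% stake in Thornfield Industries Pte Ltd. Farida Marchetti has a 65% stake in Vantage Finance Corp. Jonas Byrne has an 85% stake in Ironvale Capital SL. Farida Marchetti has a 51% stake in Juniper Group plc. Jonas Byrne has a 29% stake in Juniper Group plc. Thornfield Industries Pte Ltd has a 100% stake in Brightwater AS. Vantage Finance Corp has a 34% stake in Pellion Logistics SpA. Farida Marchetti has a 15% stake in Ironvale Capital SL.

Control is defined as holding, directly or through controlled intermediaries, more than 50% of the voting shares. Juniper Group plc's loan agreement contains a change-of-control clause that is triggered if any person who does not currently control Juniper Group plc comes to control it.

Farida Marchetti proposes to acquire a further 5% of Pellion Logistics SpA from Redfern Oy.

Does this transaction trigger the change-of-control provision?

No

The purchase adds only to Farida's holdings (Redfern's stake shrinks), so Farida is the only person who could newly come to control Juniper.
Farida holds 51% of Juniper, so Farida controls Juniper.
So Farida already controls Juniper before the transaction.
After the purchase, Farida's direct stake in Pellion rises to 37% + 5% = 42%, and Redfern's stake falls to 1%.
Farida controlled Juniper already, so this is not a new person acquiring control; every other person's position is unchanged or reduced.
No new person acquires control, so the clause is not triggered.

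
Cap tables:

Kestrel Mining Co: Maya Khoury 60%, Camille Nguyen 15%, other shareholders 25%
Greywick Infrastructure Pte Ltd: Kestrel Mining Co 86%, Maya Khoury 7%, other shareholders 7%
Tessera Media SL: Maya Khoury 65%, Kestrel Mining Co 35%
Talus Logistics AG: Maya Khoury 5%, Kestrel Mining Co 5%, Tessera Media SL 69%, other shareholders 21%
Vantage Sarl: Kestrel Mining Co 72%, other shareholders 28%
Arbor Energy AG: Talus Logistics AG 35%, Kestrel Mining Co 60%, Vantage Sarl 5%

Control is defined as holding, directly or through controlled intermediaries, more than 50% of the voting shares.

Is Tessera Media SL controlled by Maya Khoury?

Maya holds 60% of Kestrel, so Maya controls Kestrel.
Maya and Kestrel together hold 65% + 35% = 100% of Tessera, so Maya controls Tessera.

Yes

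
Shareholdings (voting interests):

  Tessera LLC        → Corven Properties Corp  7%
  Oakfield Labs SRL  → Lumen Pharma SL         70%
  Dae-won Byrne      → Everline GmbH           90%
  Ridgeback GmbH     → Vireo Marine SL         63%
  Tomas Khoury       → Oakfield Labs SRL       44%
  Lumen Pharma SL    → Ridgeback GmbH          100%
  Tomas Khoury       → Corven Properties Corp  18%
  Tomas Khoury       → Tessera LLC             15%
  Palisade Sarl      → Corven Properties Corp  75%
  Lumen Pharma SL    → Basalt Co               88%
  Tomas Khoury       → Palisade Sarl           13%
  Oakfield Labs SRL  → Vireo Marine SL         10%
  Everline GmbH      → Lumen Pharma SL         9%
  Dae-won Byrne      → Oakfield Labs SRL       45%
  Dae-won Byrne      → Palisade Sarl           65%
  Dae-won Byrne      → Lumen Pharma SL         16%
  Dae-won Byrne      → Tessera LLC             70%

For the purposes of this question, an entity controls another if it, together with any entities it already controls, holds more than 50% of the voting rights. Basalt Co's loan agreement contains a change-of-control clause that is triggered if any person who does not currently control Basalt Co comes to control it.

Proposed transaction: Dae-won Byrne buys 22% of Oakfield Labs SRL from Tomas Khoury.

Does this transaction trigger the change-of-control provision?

The purchase adds only to Dae-won's holdings (Tomas's stake shrinks), so Dae-won is the only person who could newly come to control Basalt.
Dae-won holds 70% of Tessera, so Dae-won controls Tessera.
Dae-won holds 65% of Palisade, so Dae-won controls Palisade.
Dae-won holds 90% of Everline, so Dae-won controls Everline.
Tessera and Palisade together hold 7% + 75% = 82% of Corven, so Dae-won controls Corven.
Neither Dae-won nor any entity Dae-won controls holds any voting interest in Basalt.
So before the transaction, Dae-won does not control Basalt.
After the purchase, Dae-won's direct stake in Oakfield rises to 45% + 22% = 67%, and Tomas's stake falls to 22%.
Dae-won holds 67% of Oakfield, so Dae-won controls Oakfield.
Dae-won and Oakfield and Everline together hold 16% + 70% + 9% = 95% of Lumen, so Dae-won controls Lumen.
Lumen holds 88% of Basalt, so Dae-won controls Basalt.
Dae-won did not control Basalt before and does after, so the clause is triggered.

Yes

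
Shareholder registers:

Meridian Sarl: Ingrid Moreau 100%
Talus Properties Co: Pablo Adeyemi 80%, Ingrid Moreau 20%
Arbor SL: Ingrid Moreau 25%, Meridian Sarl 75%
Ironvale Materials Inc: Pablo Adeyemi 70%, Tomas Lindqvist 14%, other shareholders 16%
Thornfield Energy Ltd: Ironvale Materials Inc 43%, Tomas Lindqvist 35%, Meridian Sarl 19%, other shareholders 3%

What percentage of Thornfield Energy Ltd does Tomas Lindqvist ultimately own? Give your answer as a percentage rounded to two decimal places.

Tomas reaches Thornfield along 2 paths.
Via Ironvale: 14% × 43% = 6.02%.
Direct stake: 35% = 35%.
Total: 6.02% + 35% = 41.02%.

41.02%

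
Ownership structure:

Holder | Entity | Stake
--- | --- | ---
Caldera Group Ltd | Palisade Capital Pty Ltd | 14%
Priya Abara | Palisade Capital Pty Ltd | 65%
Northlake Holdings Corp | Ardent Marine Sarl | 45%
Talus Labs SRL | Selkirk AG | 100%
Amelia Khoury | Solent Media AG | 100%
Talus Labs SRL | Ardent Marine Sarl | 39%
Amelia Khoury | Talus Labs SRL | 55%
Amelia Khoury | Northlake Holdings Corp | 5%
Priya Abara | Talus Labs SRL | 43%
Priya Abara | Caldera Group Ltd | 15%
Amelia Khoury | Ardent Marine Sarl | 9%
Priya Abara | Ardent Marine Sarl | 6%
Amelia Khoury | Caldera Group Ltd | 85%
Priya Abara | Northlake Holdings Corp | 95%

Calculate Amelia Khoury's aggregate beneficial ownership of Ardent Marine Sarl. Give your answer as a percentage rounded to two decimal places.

Amelia reaches Ardent along 3 paths.
Direct stake: 9% = 9%.
Via Talus: 55% × 39% = 21.45%.
Via Northlake: 5% × 45% = 2.25%.
Total: 9% + 21.45% + 2.25% = 32.7%.
Rounded: 32.70%.

32.70%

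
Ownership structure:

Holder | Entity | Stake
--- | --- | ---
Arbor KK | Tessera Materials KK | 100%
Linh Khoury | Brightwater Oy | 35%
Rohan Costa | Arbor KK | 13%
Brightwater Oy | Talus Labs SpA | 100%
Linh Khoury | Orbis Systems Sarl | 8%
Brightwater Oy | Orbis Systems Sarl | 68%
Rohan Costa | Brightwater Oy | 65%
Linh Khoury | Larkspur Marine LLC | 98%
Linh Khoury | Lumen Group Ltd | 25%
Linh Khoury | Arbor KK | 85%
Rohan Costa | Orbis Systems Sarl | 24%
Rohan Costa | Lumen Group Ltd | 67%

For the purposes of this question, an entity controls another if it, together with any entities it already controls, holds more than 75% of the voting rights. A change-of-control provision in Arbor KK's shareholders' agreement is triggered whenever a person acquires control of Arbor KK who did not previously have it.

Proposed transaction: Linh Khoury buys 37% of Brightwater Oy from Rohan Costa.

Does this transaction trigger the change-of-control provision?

The purchase adds only to Linh's holdings (Rohan's stake shrinks), so Linh is the only person who could newly come to control Arbor.
Linh holds 85% of Arbor, so Linh controls Arbor.
So Linh already controls Arbor before the transaction.
After the purchase, Linh's direct stake in Brightwater rises to 35% + 37% = 72%, and Rohan's stake falls to 28%.
Linh controlled Arbor already, so this is not a new person acquiring control; every other person's position is unchanged or reduced.
No new person acquires control, so the clause is not triggered.

No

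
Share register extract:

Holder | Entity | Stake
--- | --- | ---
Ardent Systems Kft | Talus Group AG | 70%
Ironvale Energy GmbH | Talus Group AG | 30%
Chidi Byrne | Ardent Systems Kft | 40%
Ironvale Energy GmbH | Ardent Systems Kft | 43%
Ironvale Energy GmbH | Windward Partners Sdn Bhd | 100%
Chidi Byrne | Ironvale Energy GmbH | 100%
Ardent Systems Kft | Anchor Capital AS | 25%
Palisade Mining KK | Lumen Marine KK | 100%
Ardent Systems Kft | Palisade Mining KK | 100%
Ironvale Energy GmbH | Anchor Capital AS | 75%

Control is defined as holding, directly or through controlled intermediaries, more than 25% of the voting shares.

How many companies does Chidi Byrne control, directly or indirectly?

Chidi holds 100% of Ironvale, so Chidi controls Ironvale.
Chidi and Ironvale together hold 40% + 43% = 83% of Ardent, so Chidi controls Ardent.
Ardent and Ironvale together hold 70% + 30% = 100% of Talus, so Chidi controls Talus.
Ardent holds 100% of Palisade, so Chidi controls Palisade.
Ironvale and Ardent together hold 75% + 25% = 100% of Anchor, so Chidi controls Anchor.
Palisade holds 100% of Lumen, so Chidi controls Lumen.
Ironvale holds 100% of Windward, so Chidi controls Windward.
Chidi controls 7 companies.

7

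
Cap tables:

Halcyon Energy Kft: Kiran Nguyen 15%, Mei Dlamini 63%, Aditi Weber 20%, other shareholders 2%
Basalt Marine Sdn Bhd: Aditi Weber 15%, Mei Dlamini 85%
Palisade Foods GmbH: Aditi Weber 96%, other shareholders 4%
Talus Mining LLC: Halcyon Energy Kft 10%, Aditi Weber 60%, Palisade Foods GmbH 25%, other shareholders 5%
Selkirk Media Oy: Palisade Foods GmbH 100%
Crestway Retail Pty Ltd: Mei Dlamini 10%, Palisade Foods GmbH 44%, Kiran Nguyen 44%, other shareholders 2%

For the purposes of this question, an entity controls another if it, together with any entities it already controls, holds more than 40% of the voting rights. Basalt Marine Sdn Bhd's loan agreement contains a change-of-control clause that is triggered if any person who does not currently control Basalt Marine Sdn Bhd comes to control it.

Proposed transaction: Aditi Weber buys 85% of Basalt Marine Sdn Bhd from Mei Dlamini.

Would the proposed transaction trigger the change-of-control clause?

The purchase adds only to Aditi's holdings (Mei's stake shrinks), so Aditi is the only person who could newly come to control Basalt.
Aditi holds 96% of Palisade, so Aditi controls Palisade.
Aditi and Palisade together hold 60% + 25% = 85% of Talus, so Aditi controls Talus.
Palisade holds 100% of Selkirk, so Aditi controls Selkirk.
Palisade holds 44% of Crestway, so Aditi controls Crestway.
In Basalt, Aditi's side holds only 15%, not > 40%.
So before the transaction, Aditi does not control Basalt.
After the purchase, Aditi's direct stake in Basalt rises to 15% + 85% = 100%, and Mei's stake falls to 0%.
Aditi holds 100% of Basalt, so Aditi controls Basalt.
Aditi did not control Basalt before and does after, so the clause is triggered.

Yes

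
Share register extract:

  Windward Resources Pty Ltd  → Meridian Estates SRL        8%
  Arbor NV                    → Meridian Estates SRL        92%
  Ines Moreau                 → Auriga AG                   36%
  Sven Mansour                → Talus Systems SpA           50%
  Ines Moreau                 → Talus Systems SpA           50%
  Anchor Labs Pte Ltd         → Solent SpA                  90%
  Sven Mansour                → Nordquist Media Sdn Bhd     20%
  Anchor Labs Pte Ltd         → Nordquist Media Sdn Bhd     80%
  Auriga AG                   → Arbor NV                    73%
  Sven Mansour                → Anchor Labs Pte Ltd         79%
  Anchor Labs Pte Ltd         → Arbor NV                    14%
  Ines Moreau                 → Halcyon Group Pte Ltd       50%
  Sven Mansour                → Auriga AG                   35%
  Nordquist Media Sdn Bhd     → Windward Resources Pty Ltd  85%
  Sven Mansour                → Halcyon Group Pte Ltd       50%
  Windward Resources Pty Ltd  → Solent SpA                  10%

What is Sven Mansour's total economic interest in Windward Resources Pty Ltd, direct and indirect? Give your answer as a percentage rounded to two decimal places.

Sven reaches Windward along 2 paths.
Via Nordquist: 20% × 85% = 17%.
Via Anchor → Nordquist: 79% × 80% × 85% = 53.72%.
Total: 17% + 53.72% = 70.72%.

70.72%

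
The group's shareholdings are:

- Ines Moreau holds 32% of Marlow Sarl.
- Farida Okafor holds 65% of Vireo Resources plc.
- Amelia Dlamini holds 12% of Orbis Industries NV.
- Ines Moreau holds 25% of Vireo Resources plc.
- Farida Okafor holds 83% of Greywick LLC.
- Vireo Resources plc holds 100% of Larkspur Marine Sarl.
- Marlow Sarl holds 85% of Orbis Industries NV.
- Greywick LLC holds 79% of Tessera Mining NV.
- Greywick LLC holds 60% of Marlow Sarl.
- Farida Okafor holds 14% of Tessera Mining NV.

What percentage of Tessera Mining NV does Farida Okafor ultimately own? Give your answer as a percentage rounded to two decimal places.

Farida reaches Tessera along 2 paths.
Via Greywick: 83% × 79% = 65.57%.
Direct stake: 14% = 14%.
Total: 65.57% + 14% = 79.57%.

79.57%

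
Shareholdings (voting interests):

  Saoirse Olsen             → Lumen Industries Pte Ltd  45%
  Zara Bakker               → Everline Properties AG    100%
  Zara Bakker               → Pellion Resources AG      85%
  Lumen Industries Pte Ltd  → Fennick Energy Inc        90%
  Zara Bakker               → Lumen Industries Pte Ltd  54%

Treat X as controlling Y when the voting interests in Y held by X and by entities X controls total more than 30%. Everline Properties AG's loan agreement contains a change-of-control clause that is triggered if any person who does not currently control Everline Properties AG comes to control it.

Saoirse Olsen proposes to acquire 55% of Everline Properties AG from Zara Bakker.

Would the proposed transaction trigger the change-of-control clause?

The purchase adds only to Saoirse's holdings (Zara's stake shrinks), so Saoirse is the only person who could newly come to control Everline.
Saoirse holds 45% of Lumen, so Saoirse controls Lumen.
Lumen holds 90% of Fennick, so Saoirse controls Fennick.
Neither Saoirse nor any entity Saoirse controls holds any voting interest in Everline.
So before the transaction, Saoirse does not control Everline.
After the purchase, Saoirse holds 55% of Everline directly, and Zara's stake falls to 45%.
Saoirse holds 55% of Everline, so Saoirse controls Everline.
Saoirse did not control Everline before and does after, so the clause is triggered.

Yes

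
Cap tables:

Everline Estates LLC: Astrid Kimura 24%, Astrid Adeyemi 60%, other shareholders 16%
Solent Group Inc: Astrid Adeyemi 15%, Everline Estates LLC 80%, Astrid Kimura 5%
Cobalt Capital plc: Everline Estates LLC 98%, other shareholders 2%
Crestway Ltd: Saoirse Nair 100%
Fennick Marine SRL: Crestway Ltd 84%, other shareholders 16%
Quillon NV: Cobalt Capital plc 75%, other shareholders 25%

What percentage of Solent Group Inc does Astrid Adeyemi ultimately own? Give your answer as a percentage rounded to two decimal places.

Astrid Adeyemi reaches Solent along 2 paths.
Direct stake: 15% = 15%.
Via Everline: 60% × 80% = 48%.
Total: 15% + 48% = 63%.
Rounded: 63.00%.

63.00%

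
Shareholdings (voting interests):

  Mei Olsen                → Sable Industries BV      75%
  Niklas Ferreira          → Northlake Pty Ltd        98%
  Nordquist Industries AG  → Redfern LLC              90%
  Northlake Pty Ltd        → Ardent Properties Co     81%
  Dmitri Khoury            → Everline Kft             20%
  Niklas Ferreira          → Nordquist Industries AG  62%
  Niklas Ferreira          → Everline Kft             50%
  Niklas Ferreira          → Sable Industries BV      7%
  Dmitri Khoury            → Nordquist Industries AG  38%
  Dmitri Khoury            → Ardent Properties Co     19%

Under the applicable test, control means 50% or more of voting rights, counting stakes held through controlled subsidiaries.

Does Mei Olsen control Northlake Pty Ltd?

No

Mei holds 75% of Sable, so Mei controls Sable.
Neither Mei nor any entity Mei controls holds any voting interest in Northlake.
So Mei does not control Northlake.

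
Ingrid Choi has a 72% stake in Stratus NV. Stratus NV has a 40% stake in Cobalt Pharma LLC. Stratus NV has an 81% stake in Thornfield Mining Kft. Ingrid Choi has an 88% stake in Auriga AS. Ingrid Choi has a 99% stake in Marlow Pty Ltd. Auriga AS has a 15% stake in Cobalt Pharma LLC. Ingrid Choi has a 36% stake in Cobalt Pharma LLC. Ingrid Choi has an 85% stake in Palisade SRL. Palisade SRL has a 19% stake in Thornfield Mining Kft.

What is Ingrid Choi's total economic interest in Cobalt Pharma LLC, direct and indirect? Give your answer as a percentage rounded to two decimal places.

Ingrid reaches Cobalt along 3 paths.
Via Stratus: 72% × 40% = 28.8%.
Via Auriga: 88% × 15% = 13.2%.
Direct stake: 36% = 36%.
Total: 28.8% + 13.2% + 36% = 78%.
Rounded: 78.00%.

78.00%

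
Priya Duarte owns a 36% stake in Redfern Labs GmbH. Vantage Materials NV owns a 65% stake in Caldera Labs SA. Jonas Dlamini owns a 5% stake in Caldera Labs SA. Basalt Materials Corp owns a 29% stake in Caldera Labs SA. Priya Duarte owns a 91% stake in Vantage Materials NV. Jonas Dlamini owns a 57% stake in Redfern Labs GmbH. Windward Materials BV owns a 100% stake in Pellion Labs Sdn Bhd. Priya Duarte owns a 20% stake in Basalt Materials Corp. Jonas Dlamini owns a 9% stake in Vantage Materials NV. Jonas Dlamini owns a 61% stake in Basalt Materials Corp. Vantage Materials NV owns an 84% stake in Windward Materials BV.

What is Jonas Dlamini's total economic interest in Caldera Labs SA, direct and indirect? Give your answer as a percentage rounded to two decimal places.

Jonas reaches Caldera along 3 paths.
Via Basalt: 61% × 29% = 17.69%.
Direct stake: 5% = 5%.
Via Vantage: 9% × 65% = 5.85%.
Total: 17.69% + 5% + 5.85% = 28.54%.

28.54%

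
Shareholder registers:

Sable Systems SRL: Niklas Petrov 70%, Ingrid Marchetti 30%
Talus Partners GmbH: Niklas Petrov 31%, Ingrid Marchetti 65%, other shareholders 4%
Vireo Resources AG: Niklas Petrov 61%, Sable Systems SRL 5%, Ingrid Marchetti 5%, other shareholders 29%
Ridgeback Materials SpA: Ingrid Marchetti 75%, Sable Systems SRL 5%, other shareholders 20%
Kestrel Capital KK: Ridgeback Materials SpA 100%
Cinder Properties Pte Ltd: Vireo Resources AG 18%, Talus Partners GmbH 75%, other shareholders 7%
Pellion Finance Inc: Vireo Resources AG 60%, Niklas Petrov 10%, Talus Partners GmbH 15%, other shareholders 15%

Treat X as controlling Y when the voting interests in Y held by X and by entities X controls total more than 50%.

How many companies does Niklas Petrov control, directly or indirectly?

3

Niklas holds 70% of Sable, so Niklas controls Sable.
Niklas and Sable together hold 61% + 5% = 66% of Vireo, so Niklas controls Vireo.
Vireo and Niklas together hold 60% + 10% = 70% of Pellion, so Niklas controls Pellion.
No other company's threshold is met.
Niklas controls 3 companies.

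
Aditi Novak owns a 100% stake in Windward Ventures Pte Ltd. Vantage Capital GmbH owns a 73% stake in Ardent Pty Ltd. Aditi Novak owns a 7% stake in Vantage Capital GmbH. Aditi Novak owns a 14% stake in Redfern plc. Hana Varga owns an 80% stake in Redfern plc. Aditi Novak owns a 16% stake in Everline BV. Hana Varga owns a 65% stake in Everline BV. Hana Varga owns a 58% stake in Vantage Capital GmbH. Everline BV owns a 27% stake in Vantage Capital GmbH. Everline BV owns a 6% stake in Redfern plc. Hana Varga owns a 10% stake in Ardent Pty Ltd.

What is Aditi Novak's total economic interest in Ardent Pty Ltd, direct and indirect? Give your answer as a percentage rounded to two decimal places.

Aditi reaches Ardent along 2 paths.
Via Vantage: 7% × 73% = 5.11%.
Via Everline → Vantage: 16% × 27% × 73% = 3.1536%.
Total: 5.11% + 3.1536% = 8.2636%.
Rounded: 8.26%.

8.26%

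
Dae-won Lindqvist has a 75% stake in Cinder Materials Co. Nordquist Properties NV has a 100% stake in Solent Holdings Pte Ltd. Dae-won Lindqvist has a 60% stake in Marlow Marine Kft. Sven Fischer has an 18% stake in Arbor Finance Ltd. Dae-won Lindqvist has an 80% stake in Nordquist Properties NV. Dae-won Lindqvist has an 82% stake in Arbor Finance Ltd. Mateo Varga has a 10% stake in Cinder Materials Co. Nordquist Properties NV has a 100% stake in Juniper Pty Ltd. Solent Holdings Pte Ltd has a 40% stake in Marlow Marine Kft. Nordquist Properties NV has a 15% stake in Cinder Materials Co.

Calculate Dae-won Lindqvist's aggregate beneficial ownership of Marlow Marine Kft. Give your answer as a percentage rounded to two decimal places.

Dae-won reaches Marlow along 2 paths.
Direct stake: 60% = 60%.
Via Nordquist → Solent: 80% × 100% × 40% = 32%.
Total: 60% + 32% = 92%.
Rounded: 92.00%.

92.00%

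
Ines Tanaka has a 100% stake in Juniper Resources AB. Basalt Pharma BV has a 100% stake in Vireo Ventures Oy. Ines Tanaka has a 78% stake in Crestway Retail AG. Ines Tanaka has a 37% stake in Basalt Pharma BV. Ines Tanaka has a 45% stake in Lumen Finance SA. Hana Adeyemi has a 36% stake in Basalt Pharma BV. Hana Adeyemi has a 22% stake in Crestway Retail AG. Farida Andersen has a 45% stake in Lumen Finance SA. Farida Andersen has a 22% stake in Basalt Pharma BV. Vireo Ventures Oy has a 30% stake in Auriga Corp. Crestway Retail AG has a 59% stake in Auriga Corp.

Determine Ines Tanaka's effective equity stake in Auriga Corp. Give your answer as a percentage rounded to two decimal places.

Ines reaches Auriga along 2 paths.
Via Basalt → Vireo: 37% × 100% × 30% = 11.1%.
Via Crestway: 78% × 59% = 46.02%.
Total: 11.1% + 46.02% = 57.12%.

57.12%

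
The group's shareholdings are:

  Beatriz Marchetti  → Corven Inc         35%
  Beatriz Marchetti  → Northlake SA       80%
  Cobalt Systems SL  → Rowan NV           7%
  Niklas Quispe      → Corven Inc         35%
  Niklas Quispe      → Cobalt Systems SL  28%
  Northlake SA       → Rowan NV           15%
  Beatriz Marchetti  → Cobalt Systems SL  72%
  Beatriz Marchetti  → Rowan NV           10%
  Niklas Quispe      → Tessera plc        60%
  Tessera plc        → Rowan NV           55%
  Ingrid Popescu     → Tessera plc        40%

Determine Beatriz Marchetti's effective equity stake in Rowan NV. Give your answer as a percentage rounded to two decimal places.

Beatriz reaches Rowan along 3 paths.
Direct stake: 10% = 10%.
Via Northlake: 80% × 15% = 12%.
Via Cobalt: 72% × 7% = 5.04%.
Total: 10% + 12% + 5.04% = 27.04%.

27.04%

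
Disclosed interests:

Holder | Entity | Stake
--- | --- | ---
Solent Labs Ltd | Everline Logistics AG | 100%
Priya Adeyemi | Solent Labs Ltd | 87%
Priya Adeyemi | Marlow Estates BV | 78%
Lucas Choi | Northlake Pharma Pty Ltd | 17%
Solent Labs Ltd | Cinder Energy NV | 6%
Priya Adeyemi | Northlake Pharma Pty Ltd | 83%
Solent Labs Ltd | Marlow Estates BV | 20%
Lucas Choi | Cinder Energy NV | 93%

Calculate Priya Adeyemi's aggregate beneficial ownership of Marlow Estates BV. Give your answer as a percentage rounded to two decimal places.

Priya reaches Marlow along 2 paths.
Via Solent: 87% × 20% = 17.4%.
Direct stake: 78% = 78%.
Total: 17.4% + 78% = 95.4%.
Rounded: 95.40%.

95.40%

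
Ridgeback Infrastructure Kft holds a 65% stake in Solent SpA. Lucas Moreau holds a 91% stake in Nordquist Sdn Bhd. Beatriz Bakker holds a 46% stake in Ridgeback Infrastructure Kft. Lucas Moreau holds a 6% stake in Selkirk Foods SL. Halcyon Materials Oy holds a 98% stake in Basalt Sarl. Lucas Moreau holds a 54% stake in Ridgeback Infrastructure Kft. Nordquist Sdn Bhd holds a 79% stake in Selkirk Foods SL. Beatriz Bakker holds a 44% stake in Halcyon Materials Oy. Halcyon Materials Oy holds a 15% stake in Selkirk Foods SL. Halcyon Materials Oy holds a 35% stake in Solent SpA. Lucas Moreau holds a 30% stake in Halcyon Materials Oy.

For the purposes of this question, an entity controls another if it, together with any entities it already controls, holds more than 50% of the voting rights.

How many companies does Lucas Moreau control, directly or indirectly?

Lucas holds 54% of Ridgeback, so Lucas controls Ridgeback.
Lucas holds 91% of Nordquist, so Lucas controls Nordquist.
Nordquist and Lucas together hold 79% + 6% = 85% of Selkirk, so Lucas controls Selkirk.
Ridgeback holds 65% of Solent, so Lucas controls Solent.
No other company's threshold is met.
Lucas controls 4 companies.

4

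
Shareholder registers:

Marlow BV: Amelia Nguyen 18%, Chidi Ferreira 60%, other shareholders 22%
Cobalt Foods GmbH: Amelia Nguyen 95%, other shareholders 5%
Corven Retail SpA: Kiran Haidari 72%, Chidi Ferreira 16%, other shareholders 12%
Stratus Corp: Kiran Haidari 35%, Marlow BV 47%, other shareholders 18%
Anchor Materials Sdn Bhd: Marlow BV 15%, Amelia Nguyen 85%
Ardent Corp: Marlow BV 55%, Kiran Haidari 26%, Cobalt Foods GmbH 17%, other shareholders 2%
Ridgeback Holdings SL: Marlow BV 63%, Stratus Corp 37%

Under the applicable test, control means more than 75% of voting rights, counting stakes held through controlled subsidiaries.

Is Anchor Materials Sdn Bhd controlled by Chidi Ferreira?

No

Chidi's largest direct stake is 60% in Marlow, which does not meet the threshold, so Chidi controls no company.
Neither Chidi nor any entity Chidi controls holds any voting interest in Anchor.
So Chidi does not control Anchor.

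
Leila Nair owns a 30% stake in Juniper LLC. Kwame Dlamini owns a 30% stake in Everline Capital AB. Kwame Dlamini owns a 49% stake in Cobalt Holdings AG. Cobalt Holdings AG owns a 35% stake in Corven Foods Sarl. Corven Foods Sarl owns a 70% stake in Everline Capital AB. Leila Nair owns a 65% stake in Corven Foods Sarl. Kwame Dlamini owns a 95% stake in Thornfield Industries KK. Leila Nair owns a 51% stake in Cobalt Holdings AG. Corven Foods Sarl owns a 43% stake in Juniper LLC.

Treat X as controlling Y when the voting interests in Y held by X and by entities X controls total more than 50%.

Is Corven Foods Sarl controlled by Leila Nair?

Leila holds 51% of Cobalt, so Leila controls Cobalt.
Cobalt and Leila together hold 35% + 65% = 100% of Corven, so Leila controls Corven.

Yes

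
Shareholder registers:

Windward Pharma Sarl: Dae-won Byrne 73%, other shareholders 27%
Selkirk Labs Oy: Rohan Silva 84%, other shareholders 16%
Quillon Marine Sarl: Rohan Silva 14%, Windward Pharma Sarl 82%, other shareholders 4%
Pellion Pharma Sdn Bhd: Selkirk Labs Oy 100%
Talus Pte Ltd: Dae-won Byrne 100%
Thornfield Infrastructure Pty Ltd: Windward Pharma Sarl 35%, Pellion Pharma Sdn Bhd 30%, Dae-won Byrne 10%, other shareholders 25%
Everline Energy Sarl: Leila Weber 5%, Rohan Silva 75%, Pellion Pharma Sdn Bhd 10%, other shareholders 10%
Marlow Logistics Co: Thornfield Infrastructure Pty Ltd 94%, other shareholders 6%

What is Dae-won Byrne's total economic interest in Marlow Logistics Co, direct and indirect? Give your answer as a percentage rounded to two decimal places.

Dae-won reaches Marlow along 2 paths.
Via Windward → Thornfield: 73% × 35% × 94% = 24.017%.
Via Thornfield: 10% × 94% = 9.4%.
Total: 24.017% + 9.4% = 33.417%.
Rounded: 33.42%.

33.42%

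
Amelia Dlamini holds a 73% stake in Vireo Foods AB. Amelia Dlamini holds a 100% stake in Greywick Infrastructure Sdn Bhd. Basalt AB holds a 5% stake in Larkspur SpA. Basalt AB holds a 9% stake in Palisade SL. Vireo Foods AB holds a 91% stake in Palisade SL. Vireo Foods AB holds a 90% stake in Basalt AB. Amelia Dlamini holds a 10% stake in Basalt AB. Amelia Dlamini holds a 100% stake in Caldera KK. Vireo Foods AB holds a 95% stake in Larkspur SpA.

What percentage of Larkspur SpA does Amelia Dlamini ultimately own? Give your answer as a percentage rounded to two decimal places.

73.14%

Amelia reaches Larkspur along 3 paths.
Via Vireo → Basalt: 73% × 90% × 5% = 3.285%.
Via Basalt: 10% × 5% = 0.5%.
Via Vireo: 73% × 95% = 69.35%.
Total: 3.285% + 0.5% + 69.35% = 73.135%.
Rounded: 73.14%.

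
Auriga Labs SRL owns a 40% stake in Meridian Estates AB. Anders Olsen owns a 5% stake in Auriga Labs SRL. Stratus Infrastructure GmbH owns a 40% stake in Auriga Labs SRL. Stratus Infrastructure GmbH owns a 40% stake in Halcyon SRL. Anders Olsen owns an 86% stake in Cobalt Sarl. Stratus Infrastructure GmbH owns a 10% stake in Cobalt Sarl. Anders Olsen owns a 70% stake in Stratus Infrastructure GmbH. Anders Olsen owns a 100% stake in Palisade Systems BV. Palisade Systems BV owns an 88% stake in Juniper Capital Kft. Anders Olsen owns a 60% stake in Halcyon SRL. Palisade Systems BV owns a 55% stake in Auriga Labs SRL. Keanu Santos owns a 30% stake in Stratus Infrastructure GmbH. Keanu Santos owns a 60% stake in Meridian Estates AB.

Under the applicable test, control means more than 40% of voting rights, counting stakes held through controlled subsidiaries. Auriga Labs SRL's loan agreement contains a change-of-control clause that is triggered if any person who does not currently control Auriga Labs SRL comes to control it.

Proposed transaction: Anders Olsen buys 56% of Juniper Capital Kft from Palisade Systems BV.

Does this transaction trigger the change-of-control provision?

The purchase adds only to Anders's holdings (Palisade's stake shrinks), so Anders is the only person who could newly come to control Auriga.
Anders holds 100% of Palisade, so Anders controls Palisade.
Anders holds 70% of Stratus, so Anders controls Stratus.
Palisade and Anders and Stratus together hold 55% + 5% + 40% = 100% of Auriga, so Anders controls Auriga.
So Anders already controls Auriga before the transaction.
After the purchase, Anders holds 56% of Juniper directly, and Palisade's stake falls to 32%.
Anders controlled Auriga already, so this is not a new person acquiring control; every other person's position is unchanged or reduced.
No new person acquires control, so the clause is not triggered.

No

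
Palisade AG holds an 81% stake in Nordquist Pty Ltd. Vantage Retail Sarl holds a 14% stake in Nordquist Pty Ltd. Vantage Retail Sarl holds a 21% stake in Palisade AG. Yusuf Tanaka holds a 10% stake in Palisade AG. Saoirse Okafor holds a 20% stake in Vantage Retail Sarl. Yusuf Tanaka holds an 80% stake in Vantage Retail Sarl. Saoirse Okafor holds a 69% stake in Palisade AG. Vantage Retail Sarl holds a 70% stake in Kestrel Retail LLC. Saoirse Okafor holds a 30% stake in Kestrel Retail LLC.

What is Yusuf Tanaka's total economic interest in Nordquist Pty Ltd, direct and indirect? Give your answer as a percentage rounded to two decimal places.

32.91%

Yusuf reaches Nordquist along 3 paths.
Via Palisade: 10% × 81% = 8.1%.
Via Vantage → Palisade: 80% × 21% × 81% = 13.608%.
Via Vantage: 80% × 14% = 11.2%.
Total: 8.1% + 13.608% + 11.2% = 32.908%.
Rounded: 32.91%.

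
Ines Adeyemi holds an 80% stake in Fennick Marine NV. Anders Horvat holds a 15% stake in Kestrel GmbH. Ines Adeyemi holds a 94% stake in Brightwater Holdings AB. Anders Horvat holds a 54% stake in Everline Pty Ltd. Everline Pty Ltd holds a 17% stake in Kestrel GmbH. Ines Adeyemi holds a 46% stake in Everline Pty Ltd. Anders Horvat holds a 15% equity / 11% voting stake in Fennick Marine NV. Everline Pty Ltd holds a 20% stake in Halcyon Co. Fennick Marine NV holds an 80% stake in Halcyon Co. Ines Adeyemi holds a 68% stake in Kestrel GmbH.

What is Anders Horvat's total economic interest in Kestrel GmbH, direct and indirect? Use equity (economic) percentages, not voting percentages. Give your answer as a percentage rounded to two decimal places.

24.18%

Anders reaches Kestrel along 2 paths.
Direct stake: 15% = 15%.
Via Everline: 54% × 17% = 9.18%.
Total: 15% + 9.18% = 24.18%.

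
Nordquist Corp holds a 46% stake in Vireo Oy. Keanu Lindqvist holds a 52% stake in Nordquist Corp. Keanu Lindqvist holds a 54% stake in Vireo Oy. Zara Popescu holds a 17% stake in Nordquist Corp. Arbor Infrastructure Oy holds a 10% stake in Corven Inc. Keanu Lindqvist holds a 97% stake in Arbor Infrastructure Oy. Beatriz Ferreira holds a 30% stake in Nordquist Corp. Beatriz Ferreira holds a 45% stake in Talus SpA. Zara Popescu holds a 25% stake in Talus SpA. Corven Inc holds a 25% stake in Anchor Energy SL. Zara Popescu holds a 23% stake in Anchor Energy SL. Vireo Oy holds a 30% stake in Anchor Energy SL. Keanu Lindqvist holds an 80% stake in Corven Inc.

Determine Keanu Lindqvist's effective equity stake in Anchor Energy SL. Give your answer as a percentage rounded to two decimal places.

Keanu reaches Anchor along 4 paths.
Via Nordquist → Vireo: 52% × 46% × 30% = 7.176%.
Via Vireo: 54% × 30% = 16.2%.
Via Corven: 80% × 25% = 20%.
Via Arbor → Corven: 97% × 10% × 25% = 2.425%.
Total: 7.176% + 16.2% + 20% + 2.425% = 45.801%.
Rounded: 45.80%.

45.80%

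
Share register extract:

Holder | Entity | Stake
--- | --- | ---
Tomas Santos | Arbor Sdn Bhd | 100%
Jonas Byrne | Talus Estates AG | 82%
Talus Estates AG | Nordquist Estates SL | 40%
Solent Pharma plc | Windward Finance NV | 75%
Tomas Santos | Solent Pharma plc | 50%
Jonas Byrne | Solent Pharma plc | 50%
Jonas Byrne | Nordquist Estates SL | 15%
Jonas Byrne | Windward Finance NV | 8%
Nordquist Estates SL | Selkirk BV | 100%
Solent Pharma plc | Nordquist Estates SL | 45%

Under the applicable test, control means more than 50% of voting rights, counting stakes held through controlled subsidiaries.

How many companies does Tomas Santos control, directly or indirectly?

Tomas holds 100% of Arbor, so Tomas controls Arbor.
No other company's threshold is met.
Tomas controls 1 company.

1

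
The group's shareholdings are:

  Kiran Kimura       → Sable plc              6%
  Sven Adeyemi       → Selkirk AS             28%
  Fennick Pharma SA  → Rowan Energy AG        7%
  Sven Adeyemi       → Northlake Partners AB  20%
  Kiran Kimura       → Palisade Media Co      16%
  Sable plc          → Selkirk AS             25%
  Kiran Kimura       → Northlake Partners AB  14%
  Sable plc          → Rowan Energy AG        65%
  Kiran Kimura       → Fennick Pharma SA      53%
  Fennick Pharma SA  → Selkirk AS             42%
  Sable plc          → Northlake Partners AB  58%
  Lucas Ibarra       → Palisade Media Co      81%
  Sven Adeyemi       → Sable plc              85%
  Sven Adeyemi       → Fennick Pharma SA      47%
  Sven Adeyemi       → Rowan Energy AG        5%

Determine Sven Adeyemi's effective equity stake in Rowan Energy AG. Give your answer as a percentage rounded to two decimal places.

Sven reaches Rowan along 3 paths.
Via Sable: 85% × 65% = 55.25%.
Via Fennick: 47% × 7% = 3.29%.
Direct stake: 5% = 5%.
Total: 55.25% + 3.29% + 5% = 63.54%.

63.54%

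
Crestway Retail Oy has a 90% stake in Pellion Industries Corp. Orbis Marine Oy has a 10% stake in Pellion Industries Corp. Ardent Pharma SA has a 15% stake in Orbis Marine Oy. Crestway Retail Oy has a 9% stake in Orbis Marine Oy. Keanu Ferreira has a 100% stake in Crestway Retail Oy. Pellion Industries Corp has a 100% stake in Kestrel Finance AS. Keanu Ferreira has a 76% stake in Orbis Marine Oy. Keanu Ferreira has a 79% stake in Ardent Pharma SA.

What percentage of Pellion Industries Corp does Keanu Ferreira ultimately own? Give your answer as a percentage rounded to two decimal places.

99.69%

Keanu reaches Pellion along 4 paths.
Via Crestway: 100% × 90% = 90%.
Via Ardent → Orbis: 79% × 15% × 10% = 1.185%.
Via Orbis: 76% × 10% = 7.6%.
Via Crestway → Orbis: 100% × 9% × 10% = 0.9%.
Total: 90% + 1.185% + 7.6% + 0.9% = 99.685%.
Rounded: 99.69%.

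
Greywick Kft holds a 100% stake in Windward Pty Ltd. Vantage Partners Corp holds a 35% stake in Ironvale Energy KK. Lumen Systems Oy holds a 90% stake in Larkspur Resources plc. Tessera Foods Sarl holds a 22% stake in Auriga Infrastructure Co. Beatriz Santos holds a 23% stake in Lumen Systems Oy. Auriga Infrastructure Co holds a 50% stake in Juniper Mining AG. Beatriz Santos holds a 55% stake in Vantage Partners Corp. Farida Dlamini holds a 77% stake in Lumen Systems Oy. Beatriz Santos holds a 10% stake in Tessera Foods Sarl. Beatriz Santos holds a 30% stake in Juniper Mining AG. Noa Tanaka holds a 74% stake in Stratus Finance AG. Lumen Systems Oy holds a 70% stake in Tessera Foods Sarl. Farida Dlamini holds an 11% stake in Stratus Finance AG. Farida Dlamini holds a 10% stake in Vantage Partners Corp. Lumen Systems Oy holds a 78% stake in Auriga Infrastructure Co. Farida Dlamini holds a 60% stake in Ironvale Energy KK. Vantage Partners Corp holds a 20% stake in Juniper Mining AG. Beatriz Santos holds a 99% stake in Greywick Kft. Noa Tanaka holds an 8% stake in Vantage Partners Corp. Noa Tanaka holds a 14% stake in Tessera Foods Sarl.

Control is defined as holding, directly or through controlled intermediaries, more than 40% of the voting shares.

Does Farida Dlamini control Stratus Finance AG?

Farida holds 77% of Lumen, so Farida controls Lumen.
Lumen holds 70% of Tessera, so Farida controls Tessera.
Farida holds 60% of Ironvale, so Farida controls Ironvale.
Lumen and Tessera together hold 78% + 22% = 100% of Auriga, so Farida controls Auriga.
Auriga holds 50% of Juniper, so Farida controls Juniper.
Lumen holds 90% of Larkspur, so Farida controls Larkspur.
In Stratus, Farida's side holds only 11%, not > 40%.
So Farida does not control Stratus.

No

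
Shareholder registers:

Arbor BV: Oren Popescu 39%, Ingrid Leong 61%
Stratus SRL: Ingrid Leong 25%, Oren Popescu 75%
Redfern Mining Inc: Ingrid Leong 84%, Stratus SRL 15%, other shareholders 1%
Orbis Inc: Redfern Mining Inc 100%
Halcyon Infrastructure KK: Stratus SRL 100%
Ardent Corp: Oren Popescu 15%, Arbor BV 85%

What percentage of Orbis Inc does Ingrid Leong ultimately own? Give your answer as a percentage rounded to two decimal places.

Ingrid reaches Orbis along 2 paths.
Via Redfern: 84% × 100% = 84%.
Via Stratus → Redfern: 25% × 15% × 100% = 3.75%.
Total: 84% + 3.75% = 87.75%.

87.75%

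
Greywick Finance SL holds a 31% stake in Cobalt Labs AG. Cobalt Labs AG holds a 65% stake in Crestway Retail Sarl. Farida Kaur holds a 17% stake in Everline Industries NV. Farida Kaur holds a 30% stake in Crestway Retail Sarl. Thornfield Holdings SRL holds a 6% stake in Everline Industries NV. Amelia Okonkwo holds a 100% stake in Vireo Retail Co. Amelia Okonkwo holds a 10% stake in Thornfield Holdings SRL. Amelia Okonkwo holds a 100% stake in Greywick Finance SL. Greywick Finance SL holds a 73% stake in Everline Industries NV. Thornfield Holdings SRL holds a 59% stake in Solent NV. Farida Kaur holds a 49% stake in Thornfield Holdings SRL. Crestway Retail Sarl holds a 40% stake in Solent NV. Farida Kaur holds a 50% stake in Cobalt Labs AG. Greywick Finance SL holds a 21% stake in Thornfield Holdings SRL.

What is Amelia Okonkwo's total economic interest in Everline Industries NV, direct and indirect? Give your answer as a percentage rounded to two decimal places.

74.86%

Amelia reaches Everline along 3 paths.
Via Greywick: 100% × 73% = 73%.
Via Greywick → Thornfield: 100% × 21% × 6% = 1.26%.
Via Thornfield: 10% × 6% = 0.6%.
Total: 73% + 1.26% + 0.6% = 74.86%.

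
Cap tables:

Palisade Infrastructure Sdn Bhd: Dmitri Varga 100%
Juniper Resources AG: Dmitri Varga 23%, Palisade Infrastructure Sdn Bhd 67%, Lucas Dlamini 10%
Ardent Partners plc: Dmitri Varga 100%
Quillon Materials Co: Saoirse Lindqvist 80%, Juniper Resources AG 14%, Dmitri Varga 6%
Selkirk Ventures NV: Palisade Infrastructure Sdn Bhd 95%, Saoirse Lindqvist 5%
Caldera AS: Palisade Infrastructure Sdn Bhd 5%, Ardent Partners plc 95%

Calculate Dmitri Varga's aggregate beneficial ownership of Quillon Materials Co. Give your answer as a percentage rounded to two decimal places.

18.60%

Dmitri reaches Quillon along 3 paths.
Via Juniper: 23% × 14% = 3.22%.
Via Palisade → Juniper: 100% × 67% × 14% = 9.38%.
Direct stake: 6% = 6%.
Total: 3.22% + 9.38% + 6% = 18.6%.
Rounded: 18.60%.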